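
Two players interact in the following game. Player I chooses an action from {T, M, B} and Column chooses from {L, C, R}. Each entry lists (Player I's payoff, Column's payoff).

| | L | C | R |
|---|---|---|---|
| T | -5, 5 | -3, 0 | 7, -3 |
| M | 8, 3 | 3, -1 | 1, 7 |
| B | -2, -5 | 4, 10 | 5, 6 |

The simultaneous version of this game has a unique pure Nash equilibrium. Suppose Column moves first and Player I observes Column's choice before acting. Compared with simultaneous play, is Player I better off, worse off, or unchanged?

Backward induction with Column moving first.
- L → Player I plays M (best of -5, 8, -2); Column gets 3.
- C → Player I plays B (best of -3, 3, 4); Column gets 10.
- R → Player I plays T (best of 7, 1, 5); Column gets -3.
Column's induced payoffs are 3, 10, -3, so Column commits to C. Subgame-perfect outcome: (B, C) with payoffs (4, 10).
Now find the simultaneous Nash equilibrium.
Player I's best replies: L→M; C→B; R→T.
Column's best replies: T→L; M→R; B→C.
Only (B, C) has each player best-responding; Nash payoffs (4, 10).
Player I earns 4 sequentially versus 4 at the Nash outcome: unchanged.

unchanged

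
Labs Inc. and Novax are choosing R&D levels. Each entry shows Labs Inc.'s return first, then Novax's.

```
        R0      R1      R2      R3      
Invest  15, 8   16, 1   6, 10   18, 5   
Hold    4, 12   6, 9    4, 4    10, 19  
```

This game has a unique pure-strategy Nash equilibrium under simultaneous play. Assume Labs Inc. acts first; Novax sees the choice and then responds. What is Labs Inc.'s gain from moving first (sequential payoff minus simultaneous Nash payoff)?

4

Novax best-responds to each possible Labs Inc. move:
- Invest: BR = R2, leader payoff 6.
- Hold: BR = R3, leader payoff 10.
Labs Inc.'s induced payoffs are 6, 10, so Labs Inc. commits to Hold. Subgame-perfect outcome: (Hold, R3) with payoffs (10, 19).
For the simultaneous game, intersect best replies.
Labs Inc.'s best replies: R0→Invest; R1→Invest; R2→Invest; R3→Invest.
Novax's best replies: Invest→R2; Hold→R3.
The unique mutual best reply is (Invest, R2), giving (6, 10).
Labs Inc.'s commitment gain: 10 − 6 = 4.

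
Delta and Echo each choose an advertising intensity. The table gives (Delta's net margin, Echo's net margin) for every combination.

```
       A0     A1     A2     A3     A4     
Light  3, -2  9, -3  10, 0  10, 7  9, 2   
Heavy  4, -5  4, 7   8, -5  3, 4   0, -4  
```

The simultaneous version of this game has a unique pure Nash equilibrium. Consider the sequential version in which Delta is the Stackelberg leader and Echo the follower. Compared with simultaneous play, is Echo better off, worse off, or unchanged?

Solve by backward induction (Delta leads).
- Light: BR = A3, leader payoff 10.
- Heavy: BR = A1, leader payoff 4.
Among 10, 4, the best is 10 at Light. Subgame-perfect outcome: (Light, A3) with payoffs (10, 7).
Under simultaneous play:
Delta's best replies: A0→Heavy; A1→Light; A2→Light; A3→Light; A4→Light.
Echo's best replies: Light→A3; Heavy→A1.
The unique mutual best reply is (Light, A3), giving (10, 7).
Echo earns 7 sequentially versus 7 at the Nash outcome: unchanged.

unchanged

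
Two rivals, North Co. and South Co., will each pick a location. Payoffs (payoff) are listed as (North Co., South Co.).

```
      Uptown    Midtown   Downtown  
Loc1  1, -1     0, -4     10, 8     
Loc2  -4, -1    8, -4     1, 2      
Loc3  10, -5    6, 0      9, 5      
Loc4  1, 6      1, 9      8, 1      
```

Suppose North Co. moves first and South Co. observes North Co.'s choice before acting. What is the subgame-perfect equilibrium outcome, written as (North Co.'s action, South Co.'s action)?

(Loc1, Downtown)

Solve by backward induction (North Co. leads).
- Loc1: South Co. compares -1, -4, 8 and picks Downtown; North Co. would get 10.
- Loc2: South Co. compares -1, -4, 2 and picks Downtown; North Co. would get 1.
- Loc3: South Co. compares -5, 0, 5 and picks Downtown; North Co. would get 9.
- Loc4: South Co. compares 6, 9, 1 and picks Midtown; North Co. would get 1.
Among 10, 1, 9, 1, the best is 10 at Loc1. Subgame-perfect outcome: (Loc1, Downtown) with payoffs (10, 8).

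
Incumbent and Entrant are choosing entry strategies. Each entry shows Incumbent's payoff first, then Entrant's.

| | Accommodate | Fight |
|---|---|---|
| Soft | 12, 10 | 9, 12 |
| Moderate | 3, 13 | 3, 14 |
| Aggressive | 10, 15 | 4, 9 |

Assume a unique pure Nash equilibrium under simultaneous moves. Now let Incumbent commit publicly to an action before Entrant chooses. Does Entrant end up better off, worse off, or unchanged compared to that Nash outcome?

Entrant best-responds to each possible Incumbent move:
- Soft: Entrant compares 10, 12 and picks Fight; Incumbent would get 9.
- Moderate: Entrant compares 13, 14 and picks Fight; Incumbent would get 3.
- Aggressive: Entrant compares 15, 9 and picks Accommodate; Incumbent would get 10.
Incumbent's induced payoffs are 9, 3, 10, so Incumbent commits to Aggressive. Subgame-perfect outcome: (Aggressive, Accommodate) with payoffs (10, 15).
For the simultaneous game, intersect best replies.
Incumbent's best replies: Accommodate→Soft; Fight→Soft.
Entrant's best replies: Soft→Fight; Moderate→Fight; Aggressive→Accommodate.
The unique mutual best reply is (Soft, Fight), giving (9, 12).
Entrant earns 15 sequentially versus 12 at the Nash outcome: better off.

better off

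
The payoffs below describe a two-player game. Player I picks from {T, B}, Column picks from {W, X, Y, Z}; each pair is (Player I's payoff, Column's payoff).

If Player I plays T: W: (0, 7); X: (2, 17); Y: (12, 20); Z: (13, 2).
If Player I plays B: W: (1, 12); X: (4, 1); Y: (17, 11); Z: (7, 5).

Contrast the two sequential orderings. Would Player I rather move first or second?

If Player I leads: Column's best replies are T→Y, B→W; Player I's induced payoffs 12, 1; outcome (T, Y), payoffs (12, 20).
If Column leads: Player I's best replies are W→B, X→B, Y→B, Z→T; Column's induced payoffs 12, 1, 11, 2; outcome (B, W), payoffs (1, 12).
Player I gets 12 moving first and 1 moving second, so Player I prefers to move first.

first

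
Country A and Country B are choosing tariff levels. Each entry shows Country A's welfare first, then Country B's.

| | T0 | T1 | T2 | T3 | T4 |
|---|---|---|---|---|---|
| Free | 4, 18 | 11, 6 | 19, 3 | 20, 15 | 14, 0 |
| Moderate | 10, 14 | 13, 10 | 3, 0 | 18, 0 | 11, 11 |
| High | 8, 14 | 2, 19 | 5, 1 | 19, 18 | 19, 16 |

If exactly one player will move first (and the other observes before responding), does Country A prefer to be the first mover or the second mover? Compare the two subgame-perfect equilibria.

If Country A leads: Country B's best replies are Free→T0, Moderate→T0, High→T1; Country A's induced payoffs 4, 10, 2; outcome (Moderate, T0), payoffs (10, 14).
If Country B leads: Country A's best replies are T0→Moderate, T1→Moderate, T2→Free, T3→Free, T4→High; Country B's induced payoffs 14, 10, 3, 15, 16; outcome (High, T4), payoffs (19, 16).
Country A gets 10 moving first and 19 moving second, so Country A prefers to move second.

second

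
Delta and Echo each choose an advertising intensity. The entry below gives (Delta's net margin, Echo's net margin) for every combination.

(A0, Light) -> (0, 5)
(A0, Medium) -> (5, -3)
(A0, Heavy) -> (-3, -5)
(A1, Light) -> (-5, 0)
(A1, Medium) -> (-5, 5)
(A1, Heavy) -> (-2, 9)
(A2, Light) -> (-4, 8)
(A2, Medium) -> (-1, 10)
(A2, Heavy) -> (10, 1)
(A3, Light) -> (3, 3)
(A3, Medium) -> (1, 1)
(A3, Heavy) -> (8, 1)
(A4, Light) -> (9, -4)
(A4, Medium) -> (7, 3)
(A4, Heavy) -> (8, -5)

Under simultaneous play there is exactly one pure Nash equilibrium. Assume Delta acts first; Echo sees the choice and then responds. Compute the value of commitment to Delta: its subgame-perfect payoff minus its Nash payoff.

Solve by backward induction (Delta leads).
- A0 → Echo plays Light (best of 5, -3, -5); Delta gets 0.
- A1 → Echo plays Heavy (best of 0, 5, 9); Delta gets -2.
- A2 → Echo plays Medium (best of 8, 10, 1); Delta gets -1.
- A3 → Echo plays Light (best of 3, 1, 1); Delta gets 3.
- A4 → Echo plays Medium (best of -4, 3, -5); Delta gets 7.
Among 0, -2, -1, 3, 7, the best is 7 at A4. Subgame-perfect outcome: (A4, Medium) with payoffs (7, 3).
Under simultaneous play:
Delta's best replies: Light→A4; Medium→A4; Heavy→A2.
Echo's best replies: A0→Light; A1→Heavy; A2→Medium; A3→Light; A4→Medium.
Only (A4, Medium) has each player best-responding; Nash payoffs (7, 3).
Delta's commitment gain: 7 − 7 = 0.

0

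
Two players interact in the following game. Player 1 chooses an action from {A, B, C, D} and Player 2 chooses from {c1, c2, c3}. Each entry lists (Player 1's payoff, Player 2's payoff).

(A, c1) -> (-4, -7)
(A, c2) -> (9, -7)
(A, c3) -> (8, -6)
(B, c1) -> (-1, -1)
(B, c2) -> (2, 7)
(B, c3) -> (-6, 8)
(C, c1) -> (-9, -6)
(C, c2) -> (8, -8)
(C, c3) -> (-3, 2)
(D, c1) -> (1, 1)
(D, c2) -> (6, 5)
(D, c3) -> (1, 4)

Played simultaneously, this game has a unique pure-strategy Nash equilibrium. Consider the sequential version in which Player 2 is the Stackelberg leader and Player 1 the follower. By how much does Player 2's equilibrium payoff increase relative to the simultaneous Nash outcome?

7

Player 1 best-responds to each possible Player 2 move:
- c1: Player 1 compares -4, -1, -9, 1 and picks D; Player 2 would get 1.
- c2: Player 1 compares 9, 2, 8, 6 and picks A; Player 2 would get -7.
- c3: Player 1 compares 8, -6, -3, 1 and picks A; Player 2 would get -6.
Maximizing over 1, -7, -6, Player 2 chooses c1. Subgame-perfect outcome: (D, c1) with payoffs (1, 1).
For the simultaneous game, intersect best replies.
Player 1's best replies: c1→D; c2→A; c3→A.
Player 2's best replies: A→c3; B→c3; C→c3; D→c2.
Only (A, c3) has each player best-responding; Nash payoffs (8, -6).
Player 2's commitment gain: 1 − -6 = 7.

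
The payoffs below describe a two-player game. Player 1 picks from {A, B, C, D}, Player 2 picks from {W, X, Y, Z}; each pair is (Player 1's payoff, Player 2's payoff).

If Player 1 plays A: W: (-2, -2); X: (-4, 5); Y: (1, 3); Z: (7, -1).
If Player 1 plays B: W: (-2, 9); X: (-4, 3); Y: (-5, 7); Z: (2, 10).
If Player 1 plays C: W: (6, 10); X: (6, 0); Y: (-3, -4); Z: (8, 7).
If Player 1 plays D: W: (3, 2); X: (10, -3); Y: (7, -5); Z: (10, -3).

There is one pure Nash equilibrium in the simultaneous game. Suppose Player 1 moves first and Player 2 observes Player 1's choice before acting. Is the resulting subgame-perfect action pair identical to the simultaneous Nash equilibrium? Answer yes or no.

Solve by backward induction (Player 1 leads).
- A → Player 2 plays X (best of -2, 5, 3, -1); Player 1 gets -4.
- B → Player 2 plays Z (best of 9, 3, 7, 10); Player 1 gets 2.
- C → Player 2 plays W (best of 10, 0, -4, 7); Player 1 gets 6.
- D → Player 2 plays W (best of 2, -3, -5, -3); Player 1 gets 3.
Among -4, 2, 6, 3, the best is 6 at C. Subgame-perfect outcome: (C, W) with payoffs (6, 10).
Now find the simultaneous Nash equilibrium.
Player 1's best replies: W→C; X→D; Y→D; Z→D.
Player 2's best replies: A→X; B→Z; C→W; D→W.
Only (C, W) has each player best-responding; Nash payoffs (6, 10).
Sequential outcome (C, W) coincides with the Nash profile (C, W).

yes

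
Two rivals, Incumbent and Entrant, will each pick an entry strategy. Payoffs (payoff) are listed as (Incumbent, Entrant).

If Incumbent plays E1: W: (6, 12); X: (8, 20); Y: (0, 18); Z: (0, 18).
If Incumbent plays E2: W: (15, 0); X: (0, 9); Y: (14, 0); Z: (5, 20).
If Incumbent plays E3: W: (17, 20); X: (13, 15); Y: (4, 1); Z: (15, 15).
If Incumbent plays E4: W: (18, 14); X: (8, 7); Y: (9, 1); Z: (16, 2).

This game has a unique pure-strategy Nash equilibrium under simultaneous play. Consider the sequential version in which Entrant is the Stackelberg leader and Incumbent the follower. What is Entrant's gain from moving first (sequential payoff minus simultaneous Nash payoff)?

Work backward from Incumbent's decision.
- W → Incumbent plays E4 (best of 6, 15, 17, 18); Entrant gets 14.
- X → Incumbent plays E3 (best of 8, 0, 13, 8); Entrant gets 15.
- Y → Incumbent plays E2 (best of 0, 14, 4, 9); Entrant gets 0.
- Z → Incumbent plays E4 (best of 0, 5, 15, 16); Entrant gets 2.
Maximizing over 14, 15, 0, 2, Entrant chooses X. Subgame-perfect outcome: (E3, X) with payoffs (13, 15).
Now find the simultaneous Nash equilibrium.
Incumbent's best replies: W→E4; X→E3; Y→E2; Z→E4.
Entrant's best replies: E1→X; E2→Z; E3→W; E4→W.
Only (E4, W) has each player best-responding; Nash payoffs (18, 14).
Entrant's commitment gain: 15 − 14 = 1.

1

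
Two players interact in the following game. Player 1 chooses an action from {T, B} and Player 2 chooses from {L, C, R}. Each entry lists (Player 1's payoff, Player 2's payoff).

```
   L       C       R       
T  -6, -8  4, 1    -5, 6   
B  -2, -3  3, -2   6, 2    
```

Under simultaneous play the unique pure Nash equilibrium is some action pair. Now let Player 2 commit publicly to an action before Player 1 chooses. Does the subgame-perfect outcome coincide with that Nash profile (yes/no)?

yes

Backward induction with Player 2 moving first.
- L → Player 1 plays B (best of -6, -2); Player 2 gets -3.
- C → Player 1 plays T (best of 4, 3); Player 2 gets 1.
- R → Player 1 plays B (best of -5, 6); Player 2 gets 2.
Among -3, 1, 2, the best is 2 at R. Subgame-perfect outcome: (B, R) with payoffs (6, 2).
Now find the simultaneous Nash equilibrium.
Player 1's best replies: L→B; C→T; R→B.
Player 2's best replies: T→R; B→R.
Only (B, R) has each player best-responding; Nash payoffs (6, 2).
Sequential outcome (B, R) coincides with the Nash profile (B, R).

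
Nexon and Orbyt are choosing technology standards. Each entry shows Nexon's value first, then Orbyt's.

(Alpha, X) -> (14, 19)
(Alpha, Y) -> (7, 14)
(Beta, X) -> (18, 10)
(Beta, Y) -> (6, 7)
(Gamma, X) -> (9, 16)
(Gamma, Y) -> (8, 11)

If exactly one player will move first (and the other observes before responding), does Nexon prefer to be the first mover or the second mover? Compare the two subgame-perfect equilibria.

If Nexon leads: Orbyt's best replies are Alpha→X, Beta→X, Gamma→X; Nexon's induced payoffs 14, 18, 9; outcome (Beta, X), payoffs (18, 10).
If Orbyt leads: Nexon's best replies are X→Beta, Y→Gamma; Orbyt's induced payoffs 10, 11; outcome (Gamma, Y), payoffs (8, 11).
Nexon gets 18 moving first and 8 moving second, so Nexon prefers to move first.

first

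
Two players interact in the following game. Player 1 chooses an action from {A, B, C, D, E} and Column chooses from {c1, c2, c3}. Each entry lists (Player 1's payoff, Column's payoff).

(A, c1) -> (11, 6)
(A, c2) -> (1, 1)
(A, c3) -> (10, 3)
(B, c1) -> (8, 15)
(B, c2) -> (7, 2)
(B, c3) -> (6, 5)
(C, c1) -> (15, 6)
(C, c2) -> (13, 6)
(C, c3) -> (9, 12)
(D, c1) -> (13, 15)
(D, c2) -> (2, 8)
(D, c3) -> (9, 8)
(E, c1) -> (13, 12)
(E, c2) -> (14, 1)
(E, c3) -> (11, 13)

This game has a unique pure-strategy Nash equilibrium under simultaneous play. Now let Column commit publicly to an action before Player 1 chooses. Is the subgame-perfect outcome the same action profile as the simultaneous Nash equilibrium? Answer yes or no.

Work backward from Player 1's decision.
- c1: Player 1 compares 11, 8, 15, 13, 13 and picks C; Column would get 6.
- c2: Player 1 compares 1, 7, 13, 2, 14 and picks E; Column would get 1.
- c3: Player 1 compares 10, 6, 9, 9, 11 and picks E; Column would get 13.
Column's induced payoffs are 6, 1, 13, so Column commits to c3. Subgame-perfect outcome: (E, c3) with payoffs (11, 13).
Now find the simultaneous Nash equilibrium.
Player 1's best replies: c1→C; c2→E; c3→E.
Column's best replies: A→c1; B→c1; C→c3; D→c1; E→c3.
Only (E, c3) has each player best-responding; Nash payoffs (11, 13).
Sequential outcome (E, c3) coincides with the Nash profile (E, c3).

yes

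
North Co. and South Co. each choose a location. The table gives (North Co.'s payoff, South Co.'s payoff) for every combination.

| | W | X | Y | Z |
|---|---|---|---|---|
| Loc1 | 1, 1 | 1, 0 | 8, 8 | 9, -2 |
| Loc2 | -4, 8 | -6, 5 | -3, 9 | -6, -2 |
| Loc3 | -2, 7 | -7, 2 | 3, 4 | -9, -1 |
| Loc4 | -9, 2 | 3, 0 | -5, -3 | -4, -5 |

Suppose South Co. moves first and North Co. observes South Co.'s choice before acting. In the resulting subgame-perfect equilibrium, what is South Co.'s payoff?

Solve by backward induction (South Co. leads).
- W: BR = Loc1, leader payoff 1.
- X: BR = Loc4, leader payoff 0.
- Y: BR = Loc1, leader payoff 8.
- Z: BR = Loc1, leader payoff -2.
Among 1, 0, 8, -2, the best is 8 at Y. Subgame-perfect outcome: (Loc1, Y) with payoffs (8, 8).

8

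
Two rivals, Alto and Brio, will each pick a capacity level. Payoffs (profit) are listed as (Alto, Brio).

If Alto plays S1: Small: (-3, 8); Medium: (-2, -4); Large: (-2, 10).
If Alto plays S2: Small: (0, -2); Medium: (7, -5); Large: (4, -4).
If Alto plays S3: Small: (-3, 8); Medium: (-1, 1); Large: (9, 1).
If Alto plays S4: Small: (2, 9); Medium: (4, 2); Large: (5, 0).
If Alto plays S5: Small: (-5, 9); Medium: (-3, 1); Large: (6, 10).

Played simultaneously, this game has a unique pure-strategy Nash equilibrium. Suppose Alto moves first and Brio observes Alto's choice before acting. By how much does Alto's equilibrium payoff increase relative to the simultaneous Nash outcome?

Solve by backward induction (Alto leads).
- S1: Brio compares 8, -4, 10 and picks Large; Alto would get -2.
- S2: Brio compares -2, -5, -4 and picks Small; Alto would get 0.
- S3: Brio compares 8, 1, 1 and picks Small; Alto would get -3.
- S4: Brio compares 9, 2, 0 and picks Small; Alto would get 2.
- S5: Brio compares 9, 1, 10 and picks Large; Alto would get 6.
Maximizing over -2, 0, -3, 2, 6, Alto chooses S5. Subgame-perfect outcome: (S5, Large) with payoffs (6, 10).
For the simultaneous game, intersect best replies.
Alto's best replies: Small→S4; Medium→S2; Large→S3.
Brio's best replies: S1→Large; S2→Small; S3→Small; S4→Small; S5→Large.
Only (S4, Small) has each player best-responding; Nash payoffs (2, 9).
Alto's commitment gain: 6 − 2 = 4.

4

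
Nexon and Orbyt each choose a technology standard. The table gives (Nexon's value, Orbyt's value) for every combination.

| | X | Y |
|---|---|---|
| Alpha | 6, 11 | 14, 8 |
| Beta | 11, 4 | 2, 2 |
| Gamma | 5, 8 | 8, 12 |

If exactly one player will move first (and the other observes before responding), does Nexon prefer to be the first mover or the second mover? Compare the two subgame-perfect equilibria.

second

If Nexon leads: Orbyt's best replies are Alpha→X, Beta→X, Gamma→Y; Nexon's induced payoffs 6, 11, 8; outcome (Beta, X), payoffs (11, 4).
If Orbyt leads: Nexon's best replies are X→Beta, Y→Alpha; Orbyt's induced payoffs 4, 8; outcome (Alpha, Y), payoffs (14, 8).
Nexon gets 11 moving first and 14 moving second, so Nexon prefers to move second.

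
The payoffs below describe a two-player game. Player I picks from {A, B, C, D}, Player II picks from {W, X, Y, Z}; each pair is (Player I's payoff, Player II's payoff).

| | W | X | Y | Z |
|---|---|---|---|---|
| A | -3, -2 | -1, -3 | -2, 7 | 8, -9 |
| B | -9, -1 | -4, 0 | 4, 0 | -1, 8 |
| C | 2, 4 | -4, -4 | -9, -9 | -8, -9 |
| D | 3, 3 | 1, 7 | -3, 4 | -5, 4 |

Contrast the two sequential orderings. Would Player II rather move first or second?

If Player I leads: Player II's best replies are A→Y, B→Z, C→W, D→X; Player I's induced payoffs -2, -1, 2, 1; outcome (C, W), payoffs (2, 4).
If Player II leads: Player I's best replies are W→D, X→D, Y→B, Z→A; Player II's induced payoffs 3, 7, 0, -9; outcome (D, X), payoffs (1, 7).
Player II gets 7 moving first and 4 moving second, so Player II prefers to move first.

first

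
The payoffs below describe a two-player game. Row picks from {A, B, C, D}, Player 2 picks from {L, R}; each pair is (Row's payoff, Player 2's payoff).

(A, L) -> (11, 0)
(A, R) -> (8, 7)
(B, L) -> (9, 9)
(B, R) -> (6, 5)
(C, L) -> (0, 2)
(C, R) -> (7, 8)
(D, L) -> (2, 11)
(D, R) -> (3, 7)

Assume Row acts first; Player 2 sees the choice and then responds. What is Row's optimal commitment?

B

Backward induction with Row moving first.
- A: BR = R, leader payoff 8.
- B: BR = L, leader payoff 9.
- C: BR = R, leader payoff 7.
- D: BR = L, leader payoff 2.
Maximizing over 8, 9, 7, 2, Row chooses B. Subgame-perfect outcome: (B, L) with payoffs (9, 9).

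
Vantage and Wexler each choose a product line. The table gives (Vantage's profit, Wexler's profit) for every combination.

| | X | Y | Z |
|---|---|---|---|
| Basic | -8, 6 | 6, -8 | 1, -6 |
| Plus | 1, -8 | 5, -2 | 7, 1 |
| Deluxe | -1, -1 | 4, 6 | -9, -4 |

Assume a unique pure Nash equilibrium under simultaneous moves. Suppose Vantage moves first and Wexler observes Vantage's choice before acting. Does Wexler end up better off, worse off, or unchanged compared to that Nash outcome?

unchanged

Solve by backward induction (Vantage leads).
- Basic: BR = X, leader payoff -8.
- Plus: BR = Z, leader payoff 7.
- Deluxe: BR = Y, leader payoff 4.
Maximizing over -8, 7, 4, Vantage chooses Plus. Subgame-perfect outcome: (Plus, Z) with payoffs (7, 1).
Under simultaneous play:
Vantage's best replies: X→Plus; Y→Basic; Z→Plus.
Wexler's best replies: Basic→X; Plus→Z; Deluxe→Y.
Only (Plus, Z) has each player best-responding; Nash payoffs (7, 1).
Wexler earns 1 sequentially versus 1 at the Nash outcome: unchanged.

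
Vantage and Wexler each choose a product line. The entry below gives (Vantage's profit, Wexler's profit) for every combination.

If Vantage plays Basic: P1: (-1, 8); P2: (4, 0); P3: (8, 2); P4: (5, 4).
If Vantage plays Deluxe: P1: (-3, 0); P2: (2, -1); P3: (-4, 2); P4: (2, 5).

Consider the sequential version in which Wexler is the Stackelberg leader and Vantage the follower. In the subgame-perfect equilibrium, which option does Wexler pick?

Solve by backward induction (Wexler leads).
- P1: Vantage compares -1, -3 and picks Basic; Wexler would get 8.
- P2: Vantage compares 4, 2 and picks Basic; Wexler would get 0.
- P3: Vantage compares 8, -4 and picks Basic; Wexler would get 2.
- P4: Vantage compares 5, 2 and picks Basic; Wexler would get 4.
Wexler's induced payoffs are 8, 0, 2, 4, so Wexler commits to P1. Subgame-perfect outcome: (Basic, P1) with payoffs (-1, 8).

P1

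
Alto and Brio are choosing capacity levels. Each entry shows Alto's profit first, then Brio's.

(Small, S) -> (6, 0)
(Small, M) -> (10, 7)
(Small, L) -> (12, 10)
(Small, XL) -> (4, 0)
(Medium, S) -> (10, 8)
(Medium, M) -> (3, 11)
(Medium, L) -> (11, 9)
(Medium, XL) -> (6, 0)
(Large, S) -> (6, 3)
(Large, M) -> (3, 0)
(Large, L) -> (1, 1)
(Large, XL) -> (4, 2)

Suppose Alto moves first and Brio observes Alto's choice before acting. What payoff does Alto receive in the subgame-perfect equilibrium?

12

Work backward from Brio's decision.
- Small: Brio compares 0, 7, 10, 0 and picks L; Alto would get 12.
- Medium: Brio compares 8, 11, 9, 0 and picks M; Alto would get 3.
- Large: Brio compares 3, 0, 1, 2 and picks S; Alto would get 6.
Alto's induced payoffs are 12, 3, 6, so Alto commits to Small. Subgame-perfect outcome: (Small, L) with payoffs (12, 10).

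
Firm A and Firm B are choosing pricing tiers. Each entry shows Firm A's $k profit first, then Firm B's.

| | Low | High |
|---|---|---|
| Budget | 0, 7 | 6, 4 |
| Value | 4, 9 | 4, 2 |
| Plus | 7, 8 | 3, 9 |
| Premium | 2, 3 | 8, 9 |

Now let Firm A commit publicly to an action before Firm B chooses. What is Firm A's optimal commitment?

Firm B best-responds to each possible Firm A move:
- Budget: Firm B compares 7, 4 and picks Low; Firm A would get 0.
- Value: Firm B compares 9, 2 and picks Low; Firm A would get 4.
- Plus: Firm B compares 8, 9 and picks High; Firm A would get 3.
- Premium: Firm B compares 3, 9 and picks High; Firm A would get 8.
Maximizing over 0, 4, 3, 8, Firm A chooses Premium. Subgame-perfect outcome: (Premium, High) with payoffs (8, 9).

Premium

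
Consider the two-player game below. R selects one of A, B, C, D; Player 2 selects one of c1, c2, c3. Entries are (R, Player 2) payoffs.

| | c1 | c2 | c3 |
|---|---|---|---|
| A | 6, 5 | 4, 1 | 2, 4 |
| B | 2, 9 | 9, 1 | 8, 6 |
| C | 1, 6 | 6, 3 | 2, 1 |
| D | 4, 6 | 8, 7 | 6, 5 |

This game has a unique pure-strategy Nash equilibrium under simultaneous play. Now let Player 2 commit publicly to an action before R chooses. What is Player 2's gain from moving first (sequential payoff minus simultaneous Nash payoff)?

Solve by backward induction (Player 2 leads).
- c1: R compares 6, 2, 1, 4 and picks A; Player 2 would get 5.
- c2: R compares 4, 9, 6, 8 and picks B; Player 2 would get 1.
- c3: R compares 2, 8, 2, 6 and picks B; Player 2 would get 6.
Among 5, 1, 6, the best is 6 at c3. Subgame-perfect outcome: (B, c3) with payoffs (8, 6).
For the simultaneous game, intersect best replies.
R's best replies: c1→A; c2→B; c3→B.
Player 2's best replies: A→c1; B→c1; C→c1; D→c2.
The unique mutual best reply is (A, c1), giving (6, 5).
Player 2's commitment gain: 6 − 5 = 1.

1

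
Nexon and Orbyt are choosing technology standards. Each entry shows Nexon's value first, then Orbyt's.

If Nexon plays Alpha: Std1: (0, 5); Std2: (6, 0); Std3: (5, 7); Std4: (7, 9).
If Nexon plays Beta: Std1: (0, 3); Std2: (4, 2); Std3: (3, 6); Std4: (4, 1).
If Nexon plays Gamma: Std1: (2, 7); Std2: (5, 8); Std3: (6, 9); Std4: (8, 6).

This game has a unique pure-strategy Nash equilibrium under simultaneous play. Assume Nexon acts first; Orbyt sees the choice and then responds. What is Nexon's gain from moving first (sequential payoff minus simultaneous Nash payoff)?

1

Backward induction with Nexon moving first.
- Alpha: Orbyt compares 5, 0, 7, 9 and picks Std4; Nexon would get 7.
- Beta: Orbyt compares 3, 2, 6, 1 and picks Std3; Nexon would get 3.
- Gamma: Orbyt compares 7, 8, 9, 6 and picks Std3; Nexon would get 6.
Among 7, 3, 6, the best is 7 at Alpha. Subgame-perfect outcome: (Alpha, Std4) with payoffs (7, 9).
For the simultaneous game, intersect best replies.
Nexon's best replies: Std1→Gamma; Std2→Alpha; Std3→Gamma; Std4→Gamma.
Orbyt's best replies: Alpha→Std4; Beta→Std3; Gamma→Std3.
Only (Gamma, Std3) has each player best-responding; Nash payoffs (6, 9).
Nexon's commitment gain: 7 − 6 = 1.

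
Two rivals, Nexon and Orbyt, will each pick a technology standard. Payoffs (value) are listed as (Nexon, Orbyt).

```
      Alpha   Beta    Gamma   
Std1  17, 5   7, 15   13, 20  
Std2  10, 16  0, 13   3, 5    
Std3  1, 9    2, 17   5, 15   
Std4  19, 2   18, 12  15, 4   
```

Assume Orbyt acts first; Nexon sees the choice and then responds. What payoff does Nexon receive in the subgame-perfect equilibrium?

18

Solve by backward induction (Orbyt leads).
- Alpha: Nexon compares 17, 10, 1, 19 and picks Std4; Orbyt would get 2.
- Beta: Nexon compares 7, 0, 2, 18 and picks Std4; Orbyt would get 12.
- Gamma: Nexon compares 13, 3, 5, 15 and picks Std4; Orbyt would get 4.
Maximizing over 2, 12, 4, Orbyt chooses Beta. Subgame-perfect outcome: (Std4, Beta) with payoffs (18, 12).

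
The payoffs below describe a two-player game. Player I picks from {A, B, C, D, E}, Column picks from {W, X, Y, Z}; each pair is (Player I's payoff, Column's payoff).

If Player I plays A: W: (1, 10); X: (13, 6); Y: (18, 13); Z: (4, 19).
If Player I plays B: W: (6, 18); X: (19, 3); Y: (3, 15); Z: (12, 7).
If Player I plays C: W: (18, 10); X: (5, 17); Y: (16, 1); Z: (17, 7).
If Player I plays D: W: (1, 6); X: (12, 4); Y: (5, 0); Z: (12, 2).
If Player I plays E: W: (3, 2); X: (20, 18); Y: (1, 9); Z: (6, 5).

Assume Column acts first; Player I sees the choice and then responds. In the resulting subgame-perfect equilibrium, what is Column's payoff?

18

Work backward from Player I's decision.
- W: Player I compares 1, 6, 18, 1, 3 and picks C; Column would get 10.
- X: Player I compares 13, 19, 5, 12, 20 and picks E; Column would get 18.
- Y: Player I compares 18, 3, 16, 5, 1 and picks A; Column would get 13.
- Z: Player I compares 4, 12, 17, 12, 6 and picks C; Column would get 7.
Maximizing over 10, 18, 13, 7, Column chooses X. Subgame-perfect outcome: (E, X) with payoffs (20, 18).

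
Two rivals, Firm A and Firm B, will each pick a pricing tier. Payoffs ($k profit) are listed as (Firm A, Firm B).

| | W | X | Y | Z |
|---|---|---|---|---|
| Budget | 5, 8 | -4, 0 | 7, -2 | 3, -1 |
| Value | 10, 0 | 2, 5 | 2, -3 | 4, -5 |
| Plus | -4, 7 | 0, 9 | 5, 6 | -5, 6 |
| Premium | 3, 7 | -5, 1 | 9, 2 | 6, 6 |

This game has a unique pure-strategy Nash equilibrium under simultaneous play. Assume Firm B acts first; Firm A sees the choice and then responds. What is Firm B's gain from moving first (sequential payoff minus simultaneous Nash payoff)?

Firm A best-responds to each possible Firm B move:
- W → Firm A plays Value (best of 5, 10, -4, 3); Firm B gets 0.
- X → Firm A plays Value (best of -4, 2, 0, -5); Firm B gets 5.
- Y → Firm A plays Premium (best of 7, 2, 5, 9); Firm B gets 2.
- Z → Firm A plays Premium (best of 3, 4, -5, 6); Firm B gets 6.
Among 0, 5, 2, 6, the best is 6 at Z. Subgame-perfect outcome: (Premium, Z) with payoffs (6, 6).
Now find the simultaneous Nash equilibrium.
Firm A's best replies: W→Value; X→Value; Y→Premium; Z→Premium.
Firm B's best replies: Budget→W; Value→X; Plus→X; Premium→W.
The unique mutual best reply is (Value, X), giving (2, 5).
Firm B's commitment gain: 6 − 5 = 1.

1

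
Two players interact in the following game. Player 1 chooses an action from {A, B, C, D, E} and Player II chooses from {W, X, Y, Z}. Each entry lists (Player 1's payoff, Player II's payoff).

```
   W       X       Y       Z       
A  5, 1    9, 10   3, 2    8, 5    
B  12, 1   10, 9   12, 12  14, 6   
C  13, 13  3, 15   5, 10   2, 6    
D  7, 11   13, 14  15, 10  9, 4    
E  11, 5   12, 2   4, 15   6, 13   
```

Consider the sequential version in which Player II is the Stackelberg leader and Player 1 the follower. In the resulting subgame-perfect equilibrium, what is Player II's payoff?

14

Solve by backward induction (Player II leads).
- W: Player 1 compares 5, 12, 13, 7, 11 and picks C; Player II would get 13.
- X: Player 1 compares 9, 10, 3, 13, 12 and picks D; Player II would get 14.
- Y: Player 1 compares 3, 12, 5, 15, 4 and picks D; Player II would get 10.
- Z: Player 1 compares 8, 14, 2, 9, 6 and picks B; Player II would get 6.
Maximizing over 13, 14, 10, 6, Player II chooses X. Subgame-perfect outcome: (D, X) with payoffs (13, 14).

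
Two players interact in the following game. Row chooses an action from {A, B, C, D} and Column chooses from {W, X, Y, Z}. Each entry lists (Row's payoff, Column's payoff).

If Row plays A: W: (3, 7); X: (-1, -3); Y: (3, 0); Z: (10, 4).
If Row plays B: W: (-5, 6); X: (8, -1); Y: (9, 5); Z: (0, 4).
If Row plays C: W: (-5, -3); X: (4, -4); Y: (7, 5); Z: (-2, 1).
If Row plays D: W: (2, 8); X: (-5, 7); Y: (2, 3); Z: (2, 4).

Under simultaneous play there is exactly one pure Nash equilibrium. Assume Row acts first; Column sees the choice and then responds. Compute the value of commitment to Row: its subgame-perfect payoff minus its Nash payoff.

Backward induction with Row moving first.
- A: Column compares 7, -3, 0, 4 and picks W; Row would get 3.
- B: Column compares 6, -1, 5, 4 and picks W; Row would get -5.
- C: Column compares -3, -4, 5, 1 and picks Y; Row would get 7.
- D: Column compares 8, 7, 3, 4 and picks W; Row would get 2.
Row's induced payoffs are 3, -5, 7, 2, so Row commits to C. Subgame-perfect outcome: (C, Y) with payoffs (7, 5).
Under simultaneous play:
Row's best replies: W→A; X→B; Y→B; Z→A.
Column's best replies: A→W; B→W; C→Y; D→W.
Only (A, W) has each player best-responding; Nash payoffs (3, 7).
Row's commitment gain: 7 − 3 = 4.

4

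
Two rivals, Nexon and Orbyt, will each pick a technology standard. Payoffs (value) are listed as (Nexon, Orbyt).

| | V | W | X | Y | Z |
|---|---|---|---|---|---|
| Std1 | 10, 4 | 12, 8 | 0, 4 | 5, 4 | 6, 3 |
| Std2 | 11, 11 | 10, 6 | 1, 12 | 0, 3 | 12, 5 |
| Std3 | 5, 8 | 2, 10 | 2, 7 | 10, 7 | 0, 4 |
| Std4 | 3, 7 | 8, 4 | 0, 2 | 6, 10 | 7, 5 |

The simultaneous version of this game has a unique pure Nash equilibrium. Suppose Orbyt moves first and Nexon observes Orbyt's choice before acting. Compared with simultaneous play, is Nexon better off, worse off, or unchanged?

Nexon best-responds to each possible Orbyt move:
- V → Nexon plays Std2 (best of 10, 11, 5, 3); Orbyt gets 11.
- W → Nexon plays Std1 (best of 12, 10, 2, 8); Orbyt gets 8.
- X → Nexon plays Std3 (best of 0, 1, 2, 0); Orbyt gets 7.
- Y → Nexon plays Std3 (best of 5, 0, 10, 6); Orbyt gets 7.
- Z → Nexon plays Std2 (best of 6, 12, 0, 7); Orbyt gets 5.
Orbyt's induced payoffs are 11, 8, 7, 7, 5, so Orbyt commits to V. Subgame-perfect outcome: (Std2, V) with payoffs (11, 11).
Under simultaneous play:
Nexon's best replies: V→Std2; W→Std1; X→Std3; Y→Std3; Z→Std2.
Orbyt's best replies: Std1→W; Std2→X; Std3→W; Std4→Y.
Only (Std1, W) has each player best-responding; Nash payoffs (12, 8).
Nexon earns 11 sequentially versus 12 at the Nash outcome: worse off.

worse off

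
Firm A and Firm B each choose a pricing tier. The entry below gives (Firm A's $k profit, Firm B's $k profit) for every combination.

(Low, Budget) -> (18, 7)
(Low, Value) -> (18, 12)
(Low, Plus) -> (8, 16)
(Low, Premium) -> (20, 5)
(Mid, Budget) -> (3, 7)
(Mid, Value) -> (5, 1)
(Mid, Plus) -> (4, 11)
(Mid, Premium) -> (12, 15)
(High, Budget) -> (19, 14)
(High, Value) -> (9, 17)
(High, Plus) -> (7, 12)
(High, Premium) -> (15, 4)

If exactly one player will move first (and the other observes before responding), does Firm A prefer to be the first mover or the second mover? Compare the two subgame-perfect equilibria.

first

If Firm A leads: Firm B's best replies are Low→Plus, Mid→Premium, High→Value; Firm A's induced payoffs 8, 12, 9; outcome (Mid, Premium), payoffs (12, 15).
If Firm B leads: Firm A's best replies are Budget→High, Value→Low, Plus→Low, Premium→Low; Firm B's induced payoffs 14, 12, 16, 5; outcome (Low, Plus), payoffs (8, 16).
Firm A gets 12 moving first and 8 moving second, so Firm A prefers to move first.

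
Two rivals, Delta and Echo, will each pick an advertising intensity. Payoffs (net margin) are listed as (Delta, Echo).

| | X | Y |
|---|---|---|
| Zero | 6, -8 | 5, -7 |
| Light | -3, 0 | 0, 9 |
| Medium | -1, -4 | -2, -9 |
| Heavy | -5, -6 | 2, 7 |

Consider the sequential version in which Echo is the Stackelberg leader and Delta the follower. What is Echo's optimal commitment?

Backward induction with Echo moving first.
- X: BR = Zero, leader payoff -8.
- Y: BR = Zero, leader payoff -7.
Among -8, -7, the best is -7 at Y. Subgame-perfect outcome: (Zero, Y) with payoffs (5, -7).

Y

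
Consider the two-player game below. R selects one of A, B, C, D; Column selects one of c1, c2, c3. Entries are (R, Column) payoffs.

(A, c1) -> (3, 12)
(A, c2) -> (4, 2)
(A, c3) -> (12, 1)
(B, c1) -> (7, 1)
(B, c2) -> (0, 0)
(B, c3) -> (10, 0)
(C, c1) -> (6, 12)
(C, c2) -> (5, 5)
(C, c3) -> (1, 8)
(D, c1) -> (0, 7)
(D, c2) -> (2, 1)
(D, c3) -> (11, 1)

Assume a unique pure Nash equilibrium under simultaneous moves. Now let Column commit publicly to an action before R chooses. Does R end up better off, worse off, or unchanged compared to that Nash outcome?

Work backward from R's decision.
- c1: BR = B, leader payoff 1.
- c2: BR = C, leader payoff 5.
- c3: BR = A, leader payoff 1.
Among 1, 5, 1, the best is 5 at c2. Subgame-perfect outcome: (C, c2) with payoffs (5, 5).
Under simultaneous play:
R's best replies: c1→B; c2→C; c3→A.
Column's best replies: A→c1; B→c1; C→c1; D→c1.
The unique mutual best reply is (B, c1), giving (7, 1).
R earns 5 sequentially versus 7 at the Nash outcome: worse off.

worse off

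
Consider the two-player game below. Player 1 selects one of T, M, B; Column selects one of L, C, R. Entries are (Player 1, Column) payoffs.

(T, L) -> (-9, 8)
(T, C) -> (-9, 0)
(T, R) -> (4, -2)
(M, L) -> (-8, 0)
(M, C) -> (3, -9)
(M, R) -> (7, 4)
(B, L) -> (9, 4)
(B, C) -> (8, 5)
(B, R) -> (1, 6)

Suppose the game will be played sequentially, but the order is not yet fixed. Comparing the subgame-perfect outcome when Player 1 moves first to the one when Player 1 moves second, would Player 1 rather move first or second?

If Player 1 leads: Column's best replies are T→L, M→R, B→R; Player 1's induced payoffs -9, 7, 1; outcome (M, R), payoffs (7, 4).
If Column leads: Player 1's best replies are L→B, C→B, R→M; Column's induced payoffs 4, 5, 4; outcome (B, C), payoffs (8, 5).
Player 1 gets 7 moving first and 8 moving second, so Player 1 prefers to move second.

second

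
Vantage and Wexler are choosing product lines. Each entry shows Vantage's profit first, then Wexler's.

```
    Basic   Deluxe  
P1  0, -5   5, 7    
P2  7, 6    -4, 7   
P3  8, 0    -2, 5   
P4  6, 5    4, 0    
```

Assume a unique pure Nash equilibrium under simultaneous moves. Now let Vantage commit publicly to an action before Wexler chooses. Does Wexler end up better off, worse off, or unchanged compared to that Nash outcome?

Wexler best-responds to each possible Vantage move:
- P1: BR = Deluxe, leader payoff 5.
- P2: BR = Deluxe, leader payoff -4.
- P3: BR = Deluxe, leader payoff -2.
- P4: BR = Basic, leader payoff 6.
Among 5, -4, -2, 6, the best is 6 at P4. Subgame-perfect outcome: (P4, Basic) with payoffs (6, 5).
Under simultaneous play:
Vantage's best replies: Basic→P3; Deluxe→P1.
Wexler's best replies: P1→Deluxe; P2→Deluxe; P3→Deluxe; P4→Basic.
Only (P1, Deluxe) has each player best-responding; Nash payoffs (5, 7).
Wexler earns 5 sequentially versus 7 at the Nash outcome: worse off.

worse off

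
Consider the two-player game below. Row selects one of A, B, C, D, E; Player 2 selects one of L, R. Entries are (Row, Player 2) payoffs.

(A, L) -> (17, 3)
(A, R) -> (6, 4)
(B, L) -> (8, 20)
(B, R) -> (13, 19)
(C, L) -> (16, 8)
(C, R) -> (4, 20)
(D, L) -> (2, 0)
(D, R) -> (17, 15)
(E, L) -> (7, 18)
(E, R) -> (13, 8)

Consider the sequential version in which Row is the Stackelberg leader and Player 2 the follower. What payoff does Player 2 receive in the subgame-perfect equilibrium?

15

Backward induction with Row moving first.
- A: Player 2 compares 3, 4 and picks R; Row would get 6.
- B: Player 2 compares 20, 19 and picks L; Row would get 8.
- C: Player 2 compares 8, 20 and picks R; Row would get 4.
- D: Player 2 compares 0, 15 and picks R; Row would get 17.
- E: Player 2 compares 18, 8 and picks L; Row would get 7.
Row's induced payoffs are 6, 8, 4, 17, 7, so Row commits to D. Subgame-perfect outcome: (D, R) with payoffs (17, 15).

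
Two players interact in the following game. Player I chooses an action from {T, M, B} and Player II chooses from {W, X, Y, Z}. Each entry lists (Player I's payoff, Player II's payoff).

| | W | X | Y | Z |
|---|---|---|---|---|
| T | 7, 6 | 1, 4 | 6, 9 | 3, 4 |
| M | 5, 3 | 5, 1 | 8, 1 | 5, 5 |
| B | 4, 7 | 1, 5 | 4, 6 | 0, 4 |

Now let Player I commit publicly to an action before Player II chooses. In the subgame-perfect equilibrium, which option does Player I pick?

T

Work backward from Player II's decision.
- T: Player II compares 6, 4, 9, 4 and picks Y; Player I would get 6.
- M: Player II compares 3, 1, 1, 5 and picks Z; Player I would get 5.
- B: Player II compares 7, 5, 6, 4 and picks W; Player I would get 4.
Player I's induced payoffs are 6, 5, 4, so Player I commits to T. Subgame-perfect outcome: (T, Y) with payoffs (6, 9).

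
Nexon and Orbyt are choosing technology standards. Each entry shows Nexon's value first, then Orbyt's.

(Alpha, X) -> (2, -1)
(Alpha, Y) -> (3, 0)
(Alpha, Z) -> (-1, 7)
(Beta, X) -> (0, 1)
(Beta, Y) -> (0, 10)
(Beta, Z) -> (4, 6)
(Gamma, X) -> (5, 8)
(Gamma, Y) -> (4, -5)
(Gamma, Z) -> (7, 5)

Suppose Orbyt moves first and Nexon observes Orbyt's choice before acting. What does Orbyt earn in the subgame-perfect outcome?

8

Work backward from Nexon's decision.
- X: BR = Gamma, leader payoff 8.
- Y: BR = Gamma, leader payoff -5.
- Z: BR = Gamma, leader payoff 5.
Orbyt's induced payoffs are 8, -5, 5, so Orbyt commits to X. Subgame-perfect outcome: (Gamma, X) with payoffs (5, 8).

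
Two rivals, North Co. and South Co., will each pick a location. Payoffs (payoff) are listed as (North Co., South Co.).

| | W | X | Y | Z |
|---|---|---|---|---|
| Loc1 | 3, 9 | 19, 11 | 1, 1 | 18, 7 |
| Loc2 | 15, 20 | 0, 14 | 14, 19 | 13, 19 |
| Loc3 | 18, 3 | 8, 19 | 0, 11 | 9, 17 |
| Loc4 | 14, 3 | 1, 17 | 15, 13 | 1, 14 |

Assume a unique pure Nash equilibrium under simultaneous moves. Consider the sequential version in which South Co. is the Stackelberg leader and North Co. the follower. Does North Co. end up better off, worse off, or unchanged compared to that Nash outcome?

Backward induction with South Co. moving first.
- W: North Co. compares 3, 15, 18, 14 and picks Loc3; South Co. would get 3.
- X: North Co. compares 19, 0, 8, 1 and picks Loc1; South Co. would get 11.
- Y: North Co. compares 1, 14, 0, 15 and picks Loc4; South Co. would get 13.
- Z: North Co. compares 18, 13, 9, 1 and picks Loc1; South Co. would get 7.
Among 3, 11, 13, 7, the best is 13 at Y. Subgame-perfect outcome: (Loc4, Y) with payoffs (15, 13).
Now find the simultaneous Nash equilibrium.
North Co.'s best replies: W→Loc3; X→Loc1; Y→Loc4; Z→Loc1.
South Co.'s best replies: Loc1→X; Loc2→W; Loc3→X; Loc4→X.
The unique mutual best reply is (Loc1, X), giving (19, 11).
North Co. earns 15 sequentially versus 19 at the Nash outcome: worse off.

worse off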